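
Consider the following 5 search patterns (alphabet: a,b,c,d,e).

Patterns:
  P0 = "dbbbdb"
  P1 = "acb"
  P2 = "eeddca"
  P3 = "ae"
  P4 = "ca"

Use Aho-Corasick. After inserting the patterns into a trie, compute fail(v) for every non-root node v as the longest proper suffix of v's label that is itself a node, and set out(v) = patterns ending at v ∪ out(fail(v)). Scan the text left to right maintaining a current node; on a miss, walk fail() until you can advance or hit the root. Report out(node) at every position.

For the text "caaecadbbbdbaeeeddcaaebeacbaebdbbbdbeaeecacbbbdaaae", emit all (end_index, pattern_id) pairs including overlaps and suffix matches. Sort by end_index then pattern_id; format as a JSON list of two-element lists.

Construct AC machine:
Trie (insert patterns):
  0='ε' goto a→7 c→17 d→1 e→10
  1='d' goto b→2
  2='db' goto b→3
  3='dbb' goto b→4
  4='dbbb' goto d→5
  5='dbbbd' goto b→6
  6='dbbbdb' goto ·  ←P0
  7='a' goto c→8 e→16
  8='ac' goto b→9
  9='acb' goto ·  ←P1
  10='e' goto e→11
  11='ee' goto d→12
  12='eed' goto d→13
  13='eedd' goto c→14
  14='eeddc' goto a→15
  15='eeddca' goto ·  ←P2
  16='ae' goto ·  ←P3
  17='c' goto a→18
  18='ca' goto ·  ←P4

Failure links (BFS by depth):
  n1('d'): parent n0 fail=0; on 'd' 0 → fail=0;  out ∅∪∅=∅
  n7('a'): parent n0 fail=0; on 'a' 0 → fail=0;  out ∅∪∅=∅
  n10('e'): parent n0 fail=0; on 'e' 0 → fail=0;  out ∅∪∅=∅
  n17('c'): parent n0 fail=0; on 'c' 0 → fail=0;  out ∅∪∅=∅
  n2('db'): parent n1 fail=0; on 'b' 0 → fail=0;  out ∅∪∅=∅
  n8('ac'): parent n7 fail=0; on 'c' 0 → fail=17;  out ∅∪∅=∅
  n11('ee'): parent n10 fail=0; on 'e' 0 → fail=10;  out ∅∪∅=∅
  n16('ae'): parent n7 fail=0; on 'e' 0 → fail=10;  out {3}∪∅={3}
  n18('ca'): parent n17 fail=0; on 'a' 0 → fail=7;  out {4}∪∅={4}
  n3('dbb'): parent n2 fail=0; on 'b' 0 → fail=0;  out ∅∪∅=∅
  n9('acb'): parent n8 fail=17; on 'b' 17→0 → fail=0;  out {1}∪∅={1}
  n12('eed'): parent n11 fail=10; on 'd' 10→0 → fail=1;  out ∅∪∅=∅
  n4('dbbb'): parent n3 fail=0; on 'b' 0 → fail=0;  out ∅∪∅=∅
  n13('eedd'): parent n12 fail=1; on 'd' 1→0 → fail=1;  out ∅∪∅=∅
  n5('dbbbd'): parent n4 fail=0; on 'd' 0 → fail=1;  out ∅∪∅=∅
  n14('eeddc'): parent n13 fail=1; on 'c' 1→0 → fail=17;  out ∅∪∅=∅
  n6('dbbbdb'): parent n5 fail=1; on 'b' 1 → fail=2;  out {0}∪∅={0}
  n15('eeddca'): parent n14 fail=17; on 'a' 17 → fail=18;  out {2}∪{4}={2,4}

Scan:
[0] read 'c'  n0⇒n17
[1] read 'a'  n17⇒n18  → match P4@[0:1]
[2] read 'a'  n18⇒n7 (via fail)
[3] read 'e'  n7⇒n16  → match P3@[2:3]
[4] read 'c'  n16⇒n17 (via fail)
[5] read 'a'  n17⇒n18  → match P4@[4:5]
[6] read 'd'  n18⇒n1 (via fail)
[7] read 'b'  n1⇒n2
[8] read 'b'  n2⇒n3
[9] read 'b'  n3⇒n4
[10] read 'd'  n4⇒n5
[11] read 'b'  n5⇒n6  → match P0@[6:11]
[12] read 'a'  n6⇒n7 (via fail)
[13] read 'e'  n7⇒n16  → match P3@[12:13]
[14] read 'e'  n16⇒n11 (via fail)
[15] read 'e'  n11⇒n11 (via fail)
[16] read 'd'  n11⇒n12
[17] read 'd'  n12⇒n13
[18] read 'c'  n13⇒n14
[19] read 'a'  n14⇒n15  → match P2@[14:19],P4@[18:19]
[20] read 'a'  n15⇒n7 (via fail)
[21] read 'e'  n7⇒n16  → match P3@[20:21]
[22] read 'b'  n16⇒n0 (via fail)
[23] read 'e'  n0⇒n10
[24] read 'a'  n10⇒n7 (via fail)
[25] read 'c'  n7⇒n8
[26] read 'b'  n8⇒n9  → match P1@[24:26]
[27] read 'a'  n9⇒n7 (via fail)
[28] read 'e'  n7⇒n16  → match P3@[27:28]
[29] read 'b'  n16⇒n0 (via fail)
[30] read 'd'  n0⇒n1
[31] read 'b'  n1⇒n2
[32] read 'b'  n2⇒n3
[33] read 'b'  n3⇒n4
[34] read 'd'  n4⇒n5
[35] read 'b'  n5⇒n6  → match P0@[30:35]
[36] read 'e'  n6⇒n10 (via fail)
[37] read 'a'  n10⇒n7 (via fail)
[38] read 'e'  n7⇒n16  → match P3@[37:38]
[39] read 'e'  n16⇒n11 (via fail)
[40] read 'c'  n11⇒n17 (via fail)
[41] read 'a'  n17⇒n18  → match P4@[40:41]
[42] read 'c'  n18⇒n8 (via fail)
[43] read 'b'  n8⇒n9  → match P1@[41:43]
[44] read 'b'  n9⇒n0 (via fail)
[45] read 'b'  n0⇒n0
[46] read 'd'  n0⇒n1
[47] read 'a'  n1⇒n7 (via fail)
[48] read 'a'  n7⇒n7 (via fail)
[49] read 'a'  n7⇒n7 (via fail)
[50] read 'e'  n7⇒n16  → match P3@[49:50]

Matches: [[1,4],[3,3],[5,4],[11,0],[13,3],[19,2],[19,4],[21,3],[26,1],[28,3],[35,0],[38,3],[41,4],[43,1],[50,3]]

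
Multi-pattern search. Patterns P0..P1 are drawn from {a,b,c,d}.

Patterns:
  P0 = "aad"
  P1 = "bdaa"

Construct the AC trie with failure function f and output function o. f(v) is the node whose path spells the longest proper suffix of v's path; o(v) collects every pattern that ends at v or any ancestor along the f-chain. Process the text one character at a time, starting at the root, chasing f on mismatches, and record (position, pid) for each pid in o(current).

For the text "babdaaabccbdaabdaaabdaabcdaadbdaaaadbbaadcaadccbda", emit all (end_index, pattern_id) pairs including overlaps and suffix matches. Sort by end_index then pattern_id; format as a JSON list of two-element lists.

Build:
Trie nodes:
  0='ε' goto a→1 b→4
  1='a' goto a→2
  2='aa' goto d→3
  3='aad' goto ·  [P0 ends]
  4='b' goto d→5
  5='bd' goto a→6
  6='bda' goto a→7
  7='bdaa' goto ·  [P1 ends]

BFS fail/out derivation:
  fail(1) 'a': from fail(0)=0 chase 'a': 0 ⇒ 0;  out=∅∪out(0)=∅
  fail(4) 'b': from fail(0)=0 chase 'b': 0 ⇒ 0;  out=∅∪out(0)=∅
  fail(2) 'aa': from fail(1)=0 chase 'a': 0 ⇒ 1;  out=∅∪out(1)=∅
  fail(5) 'bd': from fail(4)=0 chase 'd': 0 ⇒ 0;  out=∅∪out(0)=∅
  fail(3) 'aad': from fail(2)=1 chase 'd': 1→0 ⇒ 0;  out={0}∪out(0)={0}
  fail(6) 'bda': from fail(5)=0 chase 'a': 0 ⇒ 1;  out=∅∪out(1)=∅
  fail(7) 'bdaa': from fail(6)=1 chase 'a': 1 ⇒ 2;  out={1}∪out(2)={1}

Scan:
[0] read 'b'  n0⇒n4
[1] read 'a'  n4⇒n1 (fail-walked)
[2] read 'b'  n1⇒n4 (fail-walked)
[3] read 'd'  n4⇒n5
[4] read 'a'  n5⇒n6
[5] read 'a'  n6⇒n7  ** P1@[2:5]
[6] read 'a'  n7⇒n2 (fail-walked)
[7] read 'b'  n2⇒n4 (fail-walked)
[8] read 'c'  n4⇒n0 (fail-walked)
[9] read 'c'  n0⇒n0
[10] read 'b'  n0⇒n4
[11] read 'd'  n4⇒n5
[12] read 'a'  n5⇒n6
[13] read 'a'  n6⇒n7  ** P1@[10:13]
[14] read 'b'  n7⇒n4 (fail-walked)
[15] read 'd'  n4⇒n5
[16] read 'a'  n5⇒n6
[17] read 'a'  n6⇒n7  ** P1@[14:17]
[18] read 'a'  n7⇒n2 (fail-walked)
[19] read 'b'  n2⇒n4 (fail-walked)
[20] read 'd'  n4⇒n5
[21] read 'a'  n5⇒n6
[22] read 'a'  n6⇒n7  ** P1@[19:22]
[23] read 'b'  n7⇒n4 (fail-walked)
[24] read 'c'  n4⇒n0 (fail-walked)
[25] read 'd'  n0⇒n0
[26] read 'a'  n0⇒n1
[27] read 'a'  n1⇒n2
[28] read 'd'  n2⇒n3  ** P0@[26:28]
[29] read 'b'  n3⇒n4 (fail-walked)
[30] read 'd'  n4⇒n5
[31] read 'a'  n5⇒n6
[32] read 'a'  n6⇒n7  ** P1@[29:32]
[33] read 'a'  n7⇒n2 (fail-walked)
[34] read 'a'  n2⇒n2 (fail-walked)
[35] read 'd'  n2⇒n3  ** P0@[33:35]
[36] read 'b'  n3⇒n4 (fail-walked)
[37] read 'b'  n4⇒n4 (fail-walked)
[38] read 'a'  n4⇒n1 (fail-walked)
[39] read 'a'  n1⇒n2
[40] read 'd'  n2⇒n3  ** P0@[38:40]
[41] read 'c'  n3⇒n0 (fail-walked)
[42] read 'a'  n0⇒n1
[43] read 'a'  n1⇒n2
[44] read 'd'  n2⇒n3  ** P0@[42:44]
[45] read 'c'  n3⇒n0 (fail-walked)
[46] read 'c'  n0⇒n0
[47] read 'b'  n0⇒n4
[48] read 'd'  n4⇒n5
[49] read 'a'  n5⇒n6

All matches (sorted): [[5,1],[13,1],[17,1],[22,1],[28,0],[32,1],[35,0],[40,0],[44,0]]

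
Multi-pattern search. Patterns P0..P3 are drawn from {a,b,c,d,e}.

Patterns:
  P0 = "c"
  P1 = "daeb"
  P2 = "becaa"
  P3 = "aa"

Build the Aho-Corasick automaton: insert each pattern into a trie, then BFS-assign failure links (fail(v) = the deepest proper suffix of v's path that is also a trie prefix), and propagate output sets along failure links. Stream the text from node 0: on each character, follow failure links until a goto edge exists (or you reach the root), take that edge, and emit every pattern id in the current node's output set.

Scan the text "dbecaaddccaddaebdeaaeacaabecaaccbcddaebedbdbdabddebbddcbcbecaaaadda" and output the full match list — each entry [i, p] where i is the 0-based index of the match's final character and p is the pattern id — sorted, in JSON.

Construct AC machine:
Trie nodes:
  n0 'ε': a→11 b→6 c→1 d→2
  n1 'c': ·  ←P0
  n2 'd': a→3
  n3 'da': e→4
  n4 'dae': b→5
  n5 'daeb': ·  ←P1
  n6 'b': e→7
  n7 'be': c→8
  n8 'bec': a→9
  n9 'beca': a→10
  n10 'becaa': ·  ←P2
  n11 'a': a→12
  n12 'aa': ·  ←P3

Failure links (BFS by depth):
  n1('c'): parent n0 fail=0; on 'c' 0 → fail=0;  out {0}∪∅={0}
  n2('d'): parent n0 fail=0; on 'd' 0 → fail=0;  out ∅∪∅=∅
  n6('b'): parent n0 fail=0; on 'b' 0 → fail=0;  out ∅∪∅=∅
  n11('a'): parent n0 fail=0; on 'a' 0 → fail=0;  out ∅∪∅=∅
  n3('da'): parent n2 fail=0; on 'a' 0 → fail=11;  out ∅∪∅=∅
  n7('be'): parent n6 fail=0; on 'e' 0 → fail=0;  out ∅∪∅=∅
  n12('aa'): parent n11 fail=0; on 'a' 0 → fail=11;  out {3}∪∅={3}
  n4('dae'): parent n3 fail=11; on 'e' 11→0 → fail=0;  out ∅∪∅=∅
  n8('bec'): parent n7 fail=0; on 'c' 0 → fail=1;  out ∅∪{0}={0}
  n5('daeb'): parent n4 fail=0; on 'b' 0 → fail=6;  out {1}∪∅={1}
  n9('beca'): parent n8 fail=1; on 'a' 1→0 → fail=11;  out ∅∪∅=∅
  n10('becaa'): parent n9 fail=11; on 'a' 11 → fail=12;  out {2}∪{3}={2,3}

Text stream:
i=0 'd': node 0→2
i=1 'b': node 2→6 ·f
i=2 'e': node 6→7
i=3 'c': node 7→8  ** P0@[3:3]
i=4 'a': node 8→9
i=5 'a': node 9→10  ** P2@[1:5],P3@[4:5]
i=6 'd': node 10→2 ·f
i=7 'd': node 2→2 ·f
i=8 'c': node 2→1 ·f  ** P0@[8:8]
i=9 'c': node 1→1 ·f  ** P0@[9:9]
i=10 'a': node 1→11 ·f
i=11 'd': node 11→2 ·f
i=12 'd': node 2→2 ·f
i=13 'a': node 2→3
i=14 'e': node 3→4
i=15 'b': node 4→5  ** P1@[12:15]
i=16 'd': node 5→2 ·f
i=17 'e': node 2→0 ·f
i=18 'a': node 0→11
i=19 'a': node 11→12  ** P3@[18:19]
i=20 'e': node 12→0 ·f
i=21 'a': node 0→11
i=22 'c': node 11→1 ·f  ** P0@[22:22]
i=23 'a': node 1→11 ·f
i=24 'a': node 11→12  ** P3@[23:24]
i=25 'b': node 12→6 ·f
i=26 'e': node 6→7
i=27 'c': node 7→8  ** P0@[27:27]
i=28 'a': node 8→9
i=29 'a': node 9→10  ** P2@[25:29],P3@[28:29]
i=30 'c': node 10→1 ·f  ** P0@[30:30]
i=31 'c': node 1→1 ·f  ** P0@[31:31]
i=32 'b': node 1→6 ·f
i=33 'c': node 6→1 ·f  ** P0@[33:33]
i=34 'd': node 1→2 ·f
i=35 'd': node 2→2 ·f
i=36 'a': node 2→3
i=37 'e': node 3→4
i=38 'b': node 4→5  ** P1@[35:38]
i=39 'e': node 5→7 ·f
i=40 'd': node 7→2 ·f
i=41 'b': node 2→6 ·f
i=42 'd': node 6→2 ·f
i=43 'b': node 2→6 ·f
i=44 'd': node 6→2 ·f
i=45 'a': node 2→3
i=46 'b': node 3→6 ·f
i=47 'd': node 6→2 ·f
i=48 'd': node 2→2 ·f
i=49 'e': node 2→0 ·f
i=50 'b': node 0→6
i=51 'b': node 6→6 ·f
i=52 'd': node 6→2 ·f
i=53 'd': node 2→2 ·f
i=54 'c': node 2→1 ·f  ** P0@[54:54]
i=55 'b': node 1→6 ·f
i=56 'c': node 6→1 ·f  ** P0@[56:56]
i=57 'b': node 1→6 ·f
i=58 'e': node 6→7
i=59 'c': node 7→8  ** P0@[59:59]
i=60 'a': node 8→9
i=61 'a': node 9→10  ** P2@[57:61],P3@[60:61]
i=62 'a': node 10→12 ·f  ** P3@[61:62]
i=63 'a': node 12→12 ·f  ** P3@[62:63]
i=64 'd': node 12→2 ·f
i=65 'd': node 2→2 ·f
i=66 'a': node 2→3

Matches: [[3,0],[5,2],[5,3],[8,0],[9,0],[15,1],[19,3],[22,0],[24,3],[27,0],[29,2],[29,3],[30,0],[31,0],[33,0],[38,1],[54,0],[56,0],[59,0],[61,2],[61,3],[62,3],[63,3]]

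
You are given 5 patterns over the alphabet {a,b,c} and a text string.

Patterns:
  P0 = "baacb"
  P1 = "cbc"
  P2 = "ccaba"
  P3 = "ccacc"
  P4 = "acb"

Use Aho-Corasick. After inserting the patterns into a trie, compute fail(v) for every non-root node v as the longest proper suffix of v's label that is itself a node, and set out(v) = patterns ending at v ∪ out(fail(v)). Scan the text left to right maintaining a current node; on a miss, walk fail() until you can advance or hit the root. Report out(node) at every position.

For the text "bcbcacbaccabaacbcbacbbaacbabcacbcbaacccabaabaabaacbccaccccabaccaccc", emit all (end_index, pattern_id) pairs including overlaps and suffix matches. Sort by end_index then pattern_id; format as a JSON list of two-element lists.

Build:
Trie (insert patterns):
  n0 'ε': a→15 b→1 c→6
  n1 'b': a→2
  n2 'ba': a→3
  n3 'baa': c→4
  n4 'baac': b→5
  n5 'baacb': ·  [P0 ends]
  n6 'c': b→7 c→9
  n7 'cb': c→8
  n8 'cbc': ·  [P1 ends]
  n9 'cc': a→10
  n10 'cca': b→11 c→13
  n11 'ccab': a→12
  n12 'ccaba': ·  [P2 ends]
  n13 'ccac': c→14
  n14 'ccacc': ·  [P3 ends]
  n15 'a': c→16
  n16 'ac': b→17
  n17 'acb': ·  [P4 ends]

Failure links (BFS by depth):
  n1('b'): parent n0 fail=0; on 'b' 0 → fail=0;  out ∅∪∅=∅
  n6('c'): parent n0 fail=0; on 'c' 0 → fail=0;  out ∅∪∅=∅
  n15('a'): parent n0 fail=0; on 'a' 0 → fail=0;  out ∅∪∅=∅
  n2('ba'): parent n1 fail=0; on 'a' 0 → fail=15;  out ∅∪∅=∅
  n7('cb'): parent n6 fail=0; on 'b' 0 → fail=1;  out ∅∪∅=∅
  n9('cc'): parent n6 fail=0; on 'c' 0 → fail=6;  out ∅∪∅=∅
  n16('ac'): parent n15 fail=0; on 'c' 0 → fail=6;  out ∅∪∅=∅
  n3('baa'): parent n2 fail=15; on 'a' 15→0 → fail=15;  out ∅∪∅=∅
  n8('cbc'): parent n7 fail=1; on 'c' 1→0 → fail=6;  out {1}∪∅={1}
  n10('cca'): parent n9 fail=6; on 'a' 6→0 → fail=15;  out ∅∪∅=∅
  n17('acb'): parent n16 fail=6; on 'b' 6 → fail=7;  out {4}∪∅={4}
  n4('baac'): parent n3 fail=15; on 'c' 15 → fail=16;  out ∅∪∅=∅
  n11('ccab'): parent n10 fail=15; on 'b' 15→0 → fail=1;  out ∅∪∅=∅
  n13('ccac'): parent n10 fail=15; on 'c' 15 → fail=16;  out ∅∪∅=∅
  n5('baacb'): parent n4 fail=16; on 'b' 16 → fail=17;  out {0}∪{4}={0,4}
  n12('ccaba'): parent n11 fail=1; on 'a' 1 → fail=2;  out {2}∪∅={2}
  n14('ccacc'): parent n13 fail=16; on 'c' 16→6 → fail=9;  out {3}∪∅={3}

Scan:
pos 0 'b': at 1
pos 1 'c': at 6 (via fail)
pos 2 'b': at 7
pos 3 'c': at 8  ** P1@[1:3]
pos 4 'a': at 15 (via fail)
pos 5 'c': at 16
pos 6 'b': at 17  ** P4@[4:6]
pos 7 'a': at 2 (via fail)
pos 8 'c': at 16 (via fail)
pos 9 'c': at 9 (via fail)
pos 10 'a': at 10
pos 11 'b': at 11
pos 12 'a': at 12  ** P2@[8:12]
pos 13 'a': at 3 (via fail)
pos 14 'c': at 4
pos 15 'b': at 5  ** P0@[11:15],P4@[13:15]
pos 16 'c': at 8 (via fail)  ** P1@[14:16]
pos 17 'b': at 7 (via fail)
pos 18 'a': at 2 (via fail)
pos 19 'c': at 16 (via fail)
pos 20 'b': at 17  ** P4@[18:20]
pos 21 'b': at 1 (via fail)
pos 22 'a': at 2
pos 23 'a': at 3
pos 24 'c': at 4
pos 25 'b': at 5  ** P0@[21:25],P4@[23:25]
pos 26 'a': at 2 (via fail)
pos 27 'b': at 1 (via fail)
pos 28 'c': at 6 (via fail)
pos 29 'a': at 15 (via fail)
pos 30 'c': at 16
pos 31 'b': at 17  ** P4@[29:31]
pos 32 'c': at 8 (via fail)  ** P1@[30:32]
pos 33 'b': at 7 (via fail)
pos 34 'a': at 2 (via fail)
pos 35 'a': at 3
pos 36 'c': at 4
pos 37 'c': at 9 (via fail)
pos 38 'c': at 9 (via fail)
pos 39 'a': at 10
pos 40 'b': at 11
pos 41 'a': at 12  ** P2@[37:41]
pos 42 'a': at 3 (via fail)
pos 43 'b': at 1 (via fail)
pos 44 'a': at 2
pos 45 'a': at 3
pos 46 'b': at 1 (via fail)
pos 47 'a': at 2
pos 48 'a': at 3
pos 49 'c': at 4
pos 50 'b': at 5  ** P0@[46:50],P4@[48:50]
pos 51 'c': at 8 (via fail)  ** P1@[49:51]
pos 52 'c': at 9 (via fail)
pos 53 'a': at 10
pos 54 'c': at 13
pos 55 'c': at 14  ** P3@[51:55]
pos 56 'c': at 9 (via fail)
pos 57 'c': at 9 (via fail)
pos 58 'a': at 10
pos 59 'b': at 11
pos 60 'a': at 12  ** P2@[56:60]
pos 61 'c': at 16 (via fail)
pos 62 'c': at 9 (via fail)
pos 63 'a': at 10
pos 64 'c': at 13
pos 65 'c': at 14  ** P3@[61:65]
pos 66 'c': at 9 (via fail)

Result: [[3,1],[6,4],[12,2],[15,0],[15,4],[16,1],[20,4],[25,0],[25,4],[31,4],[32,1],[41,2],[50,0],[50,4],[51,1],[55,3],[60,2],[65,3]]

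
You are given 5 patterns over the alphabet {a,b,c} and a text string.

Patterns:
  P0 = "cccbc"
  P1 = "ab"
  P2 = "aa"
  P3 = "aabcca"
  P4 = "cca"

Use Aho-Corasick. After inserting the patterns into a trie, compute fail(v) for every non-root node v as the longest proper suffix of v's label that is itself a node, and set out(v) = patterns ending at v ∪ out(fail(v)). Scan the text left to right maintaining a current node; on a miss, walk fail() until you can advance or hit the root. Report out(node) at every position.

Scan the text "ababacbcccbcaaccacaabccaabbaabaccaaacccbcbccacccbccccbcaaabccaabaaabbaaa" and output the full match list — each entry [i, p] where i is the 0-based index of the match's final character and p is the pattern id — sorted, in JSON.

Build:
Trie (insert patterns):
  n0 'ε': a→6 c→1
  n1 'c': c→2
  n2 'cc': a→13 c→3
  n3 'ccc': b→4
  n4 'cccb': c→5
  n5 'cccbc': ·  [P0 ends]
  n6 'a': a→8 b→7
  n7 'ab': ·  [P1 ends]
  n8 'aa': b→9  [P2 ends]
  n9 'aab': c→10
  n10 'aabc': c→11
  n11 'aabcc': a→12
  n12 'aabcca': ·  [P3 ends]
  n13 'cca': ·  [P4 ends]

BFS fail/out derivation:
  n1('c'): parent n0 fail=0; on 'c' 0 → fail=0;  out ∅∪∅=∅
  n6('a'): parent n0 fail=0; on 'a' 0 → fail=0;  out ∅∪∅=∅
  n2('cc'): parent n1 fail=0; on 'c' 0 → fail=1;  out ∅∪∅=∅
  n7('ab'): parent n6 fail=0; on 'b' 0 → fail=0;  out {1}∪∅={1}
  n8('aa'): parent n6 fail=0; on 'a' 0 → fail=6;  out {2}∪∅={2}
  n3('ccc'): parent n2 fail=1; on 'c' 1 → fail=2;  out ∅∪∅=∅
  n9('aab'): parent n8 fail=6; on 'b' 6 → fail=7;  out ∅∪{1}={1}
  n13('cca'): parent n2 fail=1; on 'a' 1→0 → fail=6;  out {4}∪∅={4}
  n4('cccb'): parent n3 fail=2; on 'b' 2→1→0 → fail=0;  out ∅∪∅=∅
  n10('aabc'): parent n9 fail=7; on 'c' 7→0 → fail=1;  out ∅∪∅=∅
  n5('cccbc'): parent n4 fail=0; on 'c' 0 → fail=1;  out {0}∪∅={0}
  n11('aabcc'): parent n10 fail=1; on 'c' 1 → fail=2;  out ∅∪∅=∅
  n12('aabcca'): parent n11 fail=2; on 'a' 2 → fail=13;  out {3}∪{4}={3,4}

Run:
pos 0 'a': at 6
pos 1 'b': at 7  → match P1@[0:1]
pos 2 'a': at 6 (fail-walked)
pos 3 'b': at 7  → match P1@[2:3]
pos 4 'a': at 6 (fail-walked)
pos 5 'c': at 1 (fail-walked)
pos 6 'b': at 0 (fail-walked)
pos 7 'c': at 1
pos 8 'c': at 2
pos 9 'c': at 3
pos 10 'b': at 4
pos 11 'c': at 5  → match P0@[7:11]
pos 12 'a': at 6 (fail-walked)
pos 13 'a': at 8  → match P2@[12:13]
pos 14 'c': at 1 (fail-walked)
pos 15 'c': at 2
pos 16 'a': at 13  → match P4@[14:16]
pos 17 'c': at 1 (fail-walked)
pos 18 'a': at 6 (fail-walked)
pos 19 'a': at 8  → match P2@[18:19]
pos 20 'b': at 9  → match P1@[19:20]
pos 21 'c': at 10
pos 22 'c': at 11
pos 23 'a': at 12  → match P3@[18:23],P4@[21:23]
pos 24 'a': at 8 (fail-walked)  → match P2@[23:24]
pos 25 'b': at 9  → match P1@[24:25]
pos 26 'b': at 0 (fail-walked)
pos 27 'a': at 6
pos 28 'a': at 8  → match P2@[27:28]
pos 29 'b': at 9  → match P1@[28:29]
pos 30 'a': at 6 (fail-walked)
pos 31 'c': at 1 (fail-walked)
pos 32 'c': at 2
pos 33 'a': at 13  → match P4@[31:33]
pos 34 'a': at 8 (fail-walked)  → match P2@[33:34]
pos 35 'a': at 8 (fail-walked)  → match P2@[34:35]
pos 36 'c': at 1 (fail-walked)
pos 37 'c': at 2
pos 38 'c': at 3
pos 39 'b': at 4
pos 40 'c': at 5  → match P0@[36:40]
pos 41 'b': at 0 (fail-walked)
pos 42 'c': at 1
pos 43 'c': at 2
pos 44 'a': at 13  → match P4@[42:44]
pos 45 'c': at 1 (fail-walked)
pos 46 'c': at 2
pos 47 'c': at 3
pos 48 'b': at 4
pos 49 'c': at 5  → match P0@[45:49]
pos 50 'c': at 2 (fail-walked)
pos 51 'c': at 3
pos 52 'c': at 3 (fail-walked)
pos 53 'b': at 4
pos 54 'c': at 5  → match P0@[50:54]
pos 55 'a': at 6 (fail-walked)
pos 56 'a': at 8  → match P2@[55:56]
pos 57 'a': at 8 (fail-walked)  → match P2@[56:57]
pos 58 'b': at 9  → match P1@[57:58]
pos 59 'c': at 10
pos 60 'c': at 11
pos 61 'a': at 12  → match P3@[56:61],P4@[59:61]
pos 62 'a': at 8 (fail-walked)  → match P2@[61:62]
pos 63 'b': at 9  → match P1@[62:63]
pos 64 'a': at 6 (fail-walked)
pos 65 'a': at 8  → match P2@[64:65]
pos 66 'a': at 8 (fail-walked)  → match P2@[65:66]
pos 67 'b': at 9  → match P1@[66:67]
pos 68 'b': at 0 (fail-walked)
pos 69 'a': at 6
pos 70 'a': at 8  → match P2@[69:70]
pos 71 'a': at 8 (fail-walked)  → match P2@[70:71]

Matches: [[1,1],[3,1],[11,0],[13,2],[16,4],[19,2],[20,1],[23,3],[23,4],[24,2],[25,1],[28,2],[29,1],[33,4],[34,2],[35,2],[40,0],[44,4],[49,0],[54,0],[56,2],[57,2],[58,1],[61,3],[61,4],[62,2],[63,1],[65,2],[66,2],[67,1],[70,2],[71,2]]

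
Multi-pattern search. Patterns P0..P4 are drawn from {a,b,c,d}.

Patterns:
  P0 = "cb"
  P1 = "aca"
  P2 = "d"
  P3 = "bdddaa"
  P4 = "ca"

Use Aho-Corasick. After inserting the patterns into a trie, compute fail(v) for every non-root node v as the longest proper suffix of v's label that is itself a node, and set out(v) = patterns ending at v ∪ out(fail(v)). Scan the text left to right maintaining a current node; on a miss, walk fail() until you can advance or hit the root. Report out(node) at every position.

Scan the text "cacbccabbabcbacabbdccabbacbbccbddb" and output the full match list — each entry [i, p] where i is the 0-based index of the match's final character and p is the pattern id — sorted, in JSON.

Construct AC machine:
Trie nodes:
  0='ε' goto a→3 b→7 c→1 d→6
  1='c' goto a→13 b→2
  2='cb' goto ·  [P0 ends]
  3='a' goto c→4
  4='ac' goto a→5
  5='aca' goto ·  [P1 ends]
  6='d' goto ·  [P2 ends]
  7='b' goto d→8
  8='bd' goto d→9
  9='bdd' goto d→10
  10='bddd' goto a→11
  11='bddda' goto a→12
  12='bdddaa' goto ·  [P3 ends]
  13='ca' goto ·  [P4 ends]

Failure links (BFS by depth):
  fail(1) 'c': from fail(0)=0 chase 'c': 0 ⇒ 0;  out=∅∪out(0)=∅
  fail(3) 'a': from fail(0)=0 chase 'a': 0 ⇒ 0;  out=∅∪out(0)=∅
  fail(6) 'd': from fail(0)=0 chase 'd': 0 ⇒ 0;  out={2}∪out(0)={2}
  fail(7) 'b': from fail(0)=0 chase 'b': 0 ⇒ 0;  out=∅∪out(0)=∅
  fail(2) 'cb': from fail(1)=0 chase 'b': 0 ⇒ 7;  out={0}∪out(7)={0}
  fail(4) 'ac': from fail(3)=0 chase 'c': 0 ⇒ 1;  out=∅∪out(1)=∅
  fail(8) 'bd': from fail(7)=0 chase 'd': 0 ⇒ 6;  out=∅∪out(6)={2}
  fail(13) 'ca': from fail(1)=0 chase 'a': 0 ⇒ 3;  out={4}∪out(3)={4}
  fail(5) 'aca': from fail(4)=1 chase 'a': 1 ⇒ 13;  out={1}∪out(13)={1,4}
  fail(9) 'bdd': from fail(8)=6 chase 'd': 6→0 ⇒ 6;  out=∅∪out(6)={2}
  fail(10) 'bddd': from fail(9)=6 chase 'd': 6→0 ⇒ 6;  out=∅∪out(6)={2}
  fail(11) 'bddda': from fail(10)=6 chase 'a': 6→0 ⇒ 3;  out=∅∪out(3)=∅
  fail(12) 'bdddaa': from fail(11)=3 chase 'a': 3→0 ⇒ 3;  out={3}∪out(3)={3}

Run:
i=0 'c': node 0→1
i=1 'a': node 1→13  emit P4@[0:1]
i=2 'c': node 13→4 ·f
i=3 'b': node 4→2 ·f  emit P0@[2:3]
i=4 'c': node 2→1 ·f
i=5 'c': node 1→1 ·f
i=6 'a': node 1→13  emit P4@[5:6]
i=7 'b': node 13→7 ·f
i=8 'b': node 7→7 ·f
i=9 'a': node 7→3 ·f
i=10 'b': node 3→7 ·f
i=11 'c': node 7→1 ·f
i=12 'b': node 1→2  emit P0@[11:12]
i=13 'a': node 2→3 ·f
i=14 'c': node 3→4
i=15 'a': node 4→5  emit P1@[13:15],P4@[14:15]
i=16 'b': node 5→7 ·f
i=17 'b': node 7→7 ·f
i=18 'd': node 7→8  emit P2@[18:18]
i=19 'c': node 8→1 ·f
i=20 'c': node 1→1 ·f
i=21 'a': node 1→13  emit P4@[20:21]
i=22 'b': node 13→7 ·f
i=23 'b': node 7→7 ·f
i=24 'a': node 7→3 ·f
i=25 'c': node 3→4
i=26 'b': node 4→2 ·f  emit P0@[25:26]
i=27 'b': node 2→7 ·f
i=28 'c': node 7→1 ·f
i=29 'c': node 1→1 ·f
i=30 'b': node 1→2  emit P0@[29:30]
i=31 'd': node 2→8 ·f  emit P2@[31:31]
i=32 'd': node 8→9  emit P2@[32:32]
i=33 'b': node 9→7 ·f

Matches: [[1,4],[3,0],[6,4],[12,0],[15,1],[15,4],[18,2],[21,4],[26,0],[30,0],[31,2],[32,2]]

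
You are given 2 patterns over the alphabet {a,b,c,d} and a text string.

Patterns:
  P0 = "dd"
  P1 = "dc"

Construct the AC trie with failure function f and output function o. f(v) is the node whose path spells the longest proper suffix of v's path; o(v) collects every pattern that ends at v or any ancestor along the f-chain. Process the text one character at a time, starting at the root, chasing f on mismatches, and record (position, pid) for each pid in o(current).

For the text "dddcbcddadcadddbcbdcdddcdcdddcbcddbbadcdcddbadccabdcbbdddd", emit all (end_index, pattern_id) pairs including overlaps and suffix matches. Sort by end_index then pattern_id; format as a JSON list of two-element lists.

Build:
Trie nodes:
  n0 'ε': d→1
  n1 'd': c→3 d→2
  n2 'dd': ·  ←P0
  n3 'dc': ·  ←P1

Failure links (BFS by depth):
  fail(1) 'd': from fail(0)=0 chase 'd': 0 ⇒ 0;  out=∅∪out(0)=∅
  fail(2) 'dd': from fail(1)=0 chase 'd': 0 ⇒ 1;  out={0}∪out(1)={0}
  fail(3) 'dc': from fail(1)=0 chase 'c': 0 ⇒ 0;  out={1}∪out(0)={1}

Run:
pos 0 'd': at 1
pos 1 'd': at 2  emit P0@[0:1]
pos 2 'd': at 2 (fail-walked)  emit P0@[1:2]
pos 3 'c': at 3 (fail-walked)  emit P1@[2:3]
pos 4 'b': at 0 (fail-walked)
pos 5 'c': at 0
pos 6 'd': at 1
pos 7 'd': at 2  emit P0@[6:7]
pos 8 'a': at 0 (fail-walked)
pos 9 'd': at 1
pos 10 'c': at 3  emit P1@[9:10]
pos 11 'a': at 0 (fail-walked)
pos 12 'd': at 1
pos 13 'd': at 2  emit P0@[12:13]
pos 14 'd': at 2 (fail-walked)  emit P0@[13:14]
pos 15 'b': at 0 (fail-walked)
pos 16 'c': at 0
pos 17 'b': at 0
pos 18 'd': at 1
pos 19 'c': at 3  emit P1@[18:19]
pos 20 'd': at 1 (fail-walked)
pos 21 'd': at 2  emit P0@[20:21]
pos 22 'd': at 2 (fail-walked)  emit P0@[21:22]
pos 23 'c': at 3 (fail-walked)  emit P1@[22:23]
pos 24 'd': at 1 (fail-walked)
pos 25 'c': at 3  emit P1@[24:25]
pos 26 'd': at 1 (fail-walked)
pos 27 'd': at 2  emit P0@[26:27]
pos 28 'd': at 2 (fail-walked)  emit P0@[27:28]
pos 29 'c': at 3 (fail-walked)  emit P1@[28:29]
pos 30 'b': at 0 (fail-walked)
pos 31 'c': at 0
pos 32 'd': at 1
pos 33 'd': at 2  emit P0@[32:33]
pos 34 'b': at 0 (fail-walked)
pos 35 'b': at 0
pos 36 'a': at 0
pos 37 'd': at 1
pos 38 'c': at 3  emit P1@[37:38]
pos 39 'd': at 1 (fail-walked)
pos 40 'c': at 3  emit P1@[39:40]
pos 41 'd': at 1 (fail-walked)
pos 42 'd': at 2  emit P0@[41:42]
pos 43 'b': at 0 (fail-walked)
pos 44 'a': at 0
pos 45 'd': at 1
pos 46 'c': at 3  emit P1@[45:46]
pos 47 'c': at 0 (fail-walked)
pos 48 'a': at 0
pos 49 'b': at 0
pos 50 'd': at 1
pos 51 'c': at 3  emit P1@[50:51]
pos 52 'b': at 0 (fail-walked)
pos 53 'b': at 0
pos 54 'd': at 1
pos 55 'd': at 2  emit P0@[54:55]
pos 56 'd': at 2 (fail-walked)  emit P0@[55:56]
pos 57 'd': at 2 (fail-walked)  emit P0@[56:57]

Matches: [[1,0],[2,0],[3,1],[7,0],[10,1],[13,0],[14,0],[19,1],[21,0],[22,0],[23,1],[25,1],[27,0],[28,0],[29,1],[33,0],[38,1],[40,1],[42,0],[46,1],[51,1],[55,0],[56,0],[57,0]]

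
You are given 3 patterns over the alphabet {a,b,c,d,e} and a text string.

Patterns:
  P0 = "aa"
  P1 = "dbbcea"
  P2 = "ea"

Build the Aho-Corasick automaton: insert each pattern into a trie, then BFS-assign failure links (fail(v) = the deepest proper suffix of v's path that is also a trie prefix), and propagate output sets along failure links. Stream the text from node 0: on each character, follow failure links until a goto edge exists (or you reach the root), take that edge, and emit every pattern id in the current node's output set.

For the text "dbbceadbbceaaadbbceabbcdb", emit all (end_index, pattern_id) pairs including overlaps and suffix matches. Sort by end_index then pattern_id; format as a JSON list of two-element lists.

Build automaton:
Trie nodes:
  n0 'ε': a→1 d→3 e→9
  n1 'a': a→2
  n2 'aa': ·  ←P0
  n3 'd': b→4
  n4 'db': b→5
  n5 'dbb': c→6
  n6 'dbbc': e→7
  n7 'dbbce': a→8
  n8 'dbbcea': ·  ←P1
  n9 'e': a→10
  n10 'ea': ·  ←P2

Failure links (BFS by depth):
  n1('a'): parent n0 fail=0; on 'a' 0 → fail=0;  out ∅∪∅=∅
  n3('d'): parent n0 fail=0; on 'd' 0 → fail=0;  out ∅∪∅=∅
  n9('e'): parent n0 fail=0; on 'e' 0 → fail=0;  out ∅∪∅=∅
  n2('aa'): parent n1 fail=0; on 'a' 0 → fail=1;  out {0}∪∅={0}
  n4('db'): parent n3 fail=0; on 'b' 0 → fail=0;  out ∅∪∅=∅
  n10('ea'): parent n9 fail=0; on 'a' 0 → fail=1;  out {2}∪∅={2}
  n5('dbb'): parent n4 fail=0; on 'b' 0 → fail=0;  out ∅∪∅=∅
  n6('dbbc'): parent n5 fail=0; on 'c' 0 → fail=0;  out ∅∪∅=∅
  n7('dbbce'): parent n6 fail=0; on 'e' 0 → fail=9;  out ∅∪∅=∅
  n8('dbbcea'): parent n7 fail=9; on 'a' 9 → fail=10;  out {1}∪{2}={1,2}

Run:
pos 0 'd': at 3
pos 1 'b': at 4
pos 2 'b': at 5
pos 3 'c': at 6
pos 4 'e': at 7
pos 5 'a': at 8  → match P1@[0:5],P2@[4:5]
pos 6 'd': at 3 (fail-walked)
pos 7 'b': at 4
pos 8 'b': at 5
pos 9 'c': at 6
pos 10 'e': at 7
pos 11 'a': at 8  → match P1@[6:11],P2@[10:11]
pos 12 'a': at 2 (fail-walked)  → match P0@[11:12]
pos 13 'a': at 2 (fail-walked)  → match P0@[12:13]
pos 14 'd': at 3 (fail-walked)
pos 15 'b': at 4
pos 16 'b': at 5
pos 17 'c': at 6
pos 18 'e': at 7
pos 19 'a': at 8  → match P1@[14:19],P2@[18:19]
pos 20 'b': at 0 (fail-walked)
pos 21 'b': at 0
pos 22 'c': at 0
pos 23 'd': at 3
pos 24 'b': at 4

All matches (sorted): [[5,1],[5,2],[11,1],[11,2],[12,0],[13,0],[19,1],[19,2]]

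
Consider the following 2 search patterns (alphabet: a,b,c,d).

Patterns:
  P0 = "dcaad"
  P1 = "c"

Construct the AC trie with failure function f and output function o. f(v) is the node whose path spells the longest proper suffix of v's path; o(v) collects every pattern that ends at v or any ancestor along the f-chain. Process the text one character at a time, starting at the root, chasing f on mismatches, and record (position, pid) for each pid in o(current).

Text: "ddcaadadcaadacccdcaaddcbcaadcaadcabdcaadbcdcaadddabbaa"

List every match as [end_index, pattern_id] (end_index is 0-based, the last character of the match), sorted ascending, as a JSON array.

Construct AC machine:
Trie (insert patterns):
  n0 'ε': c→6 d→1
  n1 'd': c→2
  n2 'dc': a→3
  n3 'dca': a→4
  n4 'dcaa': d→5
  n5 'dcaad': ·  ←P0
  n6 'c': ·  ←P1

BFS fail/out derivation:
  n1('d'): parent n0 fail=0; on 'd' 0 → fail=0;  out ∅∪∅=∅
  n6('c'): parent n0 fail=0; on 'c' 0 → fail=0;  out {1}∪∅={1}
  n2('dc'): parent n1 fail=0; on 'c' 0 → fail=6;  out ∅∪{1}={1}
  n3('dca'): parent n2 fail=6; on 'a' 6→0 → fail=0;  out ∅∪∅=∅
  n4('dcaa'): parent n3 fail=0; on 'a' 0 → fail=0;  out ∅∪∅=∅
  n5('dcaad'): parent n4 fail=0; on 'd' 0 → fail=1;  out {0}∪∅={0}

Scan:
[0] read 'd'  n0⇒n1
[1] read 'd'  n1⇒n1 ·f
[2] read 'c'  n1⇒n2  emit P1@[2:2]
[3] read 'a'  n2⇒n3
[4] read 'a'  n3⇒n4
[5] read 'd'  n4⇒n5  emit P0@[1:5]
[6] read 'a'  n5⇒n0 ·f
[7] read 'd'  n0⇒n1
[8] read 'c'  n1⇒n2  emit P1@[8:8]
[9] read 'a'  n2⇒n3
[10] read 'a'  n3⇒n4
[11] read 'd'  n4⇒n5  emit P0@[7:11]
[12] read 'a'  n5⇒n0 ·f
[13] read 'c'  n0⇒n6  emit P1@[13:13]
[14] read 'c'  n6⇒n6 ·f  emit P1@[14:14]
[15] read 'c'  n6⇒n6 ·f  emit P1@[15:15]
[16] read 'd'  n6⇒n1 ·f
[17] read 'c'  n1⇒n2  emit P1@[17:17]
[18] read 'a'  n2⇒n3
[19] read 'a'  n3⇒n4
[20] read 'd'  n4⇒n5  emit P0@[16:20]
[21] read 'd'  n5⇒n1 ·f
[22] read 'c'  n1⇒n2  emit P1@[22:22]
[23] read 'b'  n2⇒n0 ·f
[24] read 'c'  n0⇒n6  emit P1@[24:24]
[25] read 'a'  n6⇒n0 ·f
[26] read 'a'  n0⇒n0
[27] read 'd'  n0⇒n1
[28] read 'c'  n1⇒n2  emit P1@[28:28]
[29] read 'a'  n2⇒n3
[30] read 'a'  n3⇒n4
[31] read 'd'  n4⇒n5  emit P0@[27:31]
[32] read 'c'  n5⇒n2 ·f  emit P1@[32:32]
[33] read 'a'  n2⇒n3
[34] read 'b'  n3⇒n0 ·f
[35] read 'd'  n0⇒n1
[36] read 'c'  n1⇒n2  emit P1@[36:36]
[37] read 'a'  n2⇒n3
[38] read 'a'  n3⇒n4
[39] read 'd'  n4⇒n5  emit P0@[35:39]
[40] read 'b'  n5⇒n0 ·f
[41] read 'c'  n0⇒n6  emit P1@[41:41]
[42] read 'd'  n6⇒n1 ·f
[43] read 'c'  n1⇒n2  emit P1@[43:43]
[44] read 'a'  n2⇒n3
[45] read 'a'  n3⇒n4
[46] read 'd'  n4⇒n5  emit P0@[42:46]
[47] read 'd'  n5⇒n1 ·f
[48] read 'd'  n1⇒n1 ·f
[49] read 'a'  n1⇒n0 ·f
[50] read 'b'  n0⇒n0
[51] read 'b'  n0⇒n0
[52] read 'a'  n0⇒n0
[53] read 'a'  n0⇒n0

Result: [[2,1],[5,0],[8,1],[11,0],[13,1],[14,1],[15,1],[17,1],[20,0],[22,1],[24,1],[28,1],[31,0],[32,1],[36,1],[39,0],[41,1],[43,1],[46,0]]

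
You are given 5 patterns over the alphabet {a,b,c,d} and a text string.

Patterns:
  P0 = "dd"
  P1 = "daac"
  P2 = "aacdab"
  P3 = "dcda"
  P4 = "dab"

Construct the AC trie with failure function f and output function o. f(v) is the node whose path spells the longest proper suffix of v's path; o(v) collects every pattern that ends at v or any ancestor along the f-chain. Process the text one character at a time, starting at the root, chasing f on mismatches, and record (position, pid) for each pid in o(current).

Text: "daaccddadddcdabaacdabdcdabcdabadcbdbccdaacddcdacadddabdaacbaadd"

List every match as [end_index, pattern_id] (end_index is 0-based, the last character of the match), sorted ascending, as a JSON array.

Build automaton:
Trie (insert patterns):
  n0 'ε': a→6 d→1
  n1 'd': a→3 c→12 d→2
  n2 'dd': ·  [P0 ends]
  n3 'da': a→4 b→15
  n4 'daa': c→5
  n5 'daac': ·  [P1 ends]
  n6 'a': a→7
  n7 'aa': c→8
  n8 'aac': d→9
  n9 'aacd': a→10
  n10 'aacda': b→11
  n11 'aacdab': ·  [P2 ends]
  n12 'dc': d→13
  n13 'dcd': a→14
  n14 'dcda': ·  [P3 ends]
  n15 'dab': ·  [P4 ends]

BFS fail/out derivation:
  fail(1) 'd': from fail(0)=0 chase 'd': 0 ⇒ 0;  out=∅∪out(0)=∅
  fail(6) 'a': from fail(0)=0 chase 'a': 0 ⇒ 0;  out=∅∪out(0)=∅
  fail(2) 'dd': from fail(1)=0 chase 'd': 0 ⇒ 1;  out={0}∪out(1)={0}
  fail(3) 'da': from fail(1)=0 chase 'a': 0 ⇒ 6;  out=∅∪out(6)=∅
  fail(7) 'aa': from fail(6)=0 chase 'a': 0 ⇒ 6;  out=∅∪out(6)=∅
  fail(12) 'dc': from fail(1)=0 chase 'c': 0 ⇒ 0;  out=∅∪out(0)=∅
  fail(4) 'daa': from fail(3)=6 chase 'a': 6 ⇒ 7;  out=∅∪out(7)=∅
  fail(8) 'aac': from fail(7)=6 chase 'c': 6→0 ⇒ 0;  out=∅∪out(0)=∅
  fail(13) 'dcd': from fail(12)=0 chase 'd': 0 ⇒ 1;  out=∅∪out(1)=∅
  fail(15) 'dab': from fail(3)=6 chase 'b': 6→0 ⇒ 0;  out={4}∪out(0)={4}
  fail(5) 'daac': from fail(4)=7 chase 'c': 7 ⇒ 8;  out={1}∪out(8)={1}
  fail(9) 'aacd': from fail(8)=0 chase 'd': 0 ⇒ 1;  out=∅∪out(1)=∅
  fail(14) 'dcda': from fail(13)=1 chase 'a': 1 ⇒ 3;  out={3}∪out(3)={3}
  fail(10) 'aacda': from fail(9)=1 chase 'a': 1 ⇒ 3;  out=∅∪out(3)=∅
  fail(11) 'aacdab': from fail(10)=3 chase 'b': 3 ⇒ 15;  out={2}∪out(15)={2,4}

Run:
i=0 'd': node 0→1
i=1 'a': node 1→3
i=2 'a': node 3→4
i=3 'c': node 4→5  ** P1@[0:3]
i=4 'c': node 5→0 (fail-walked)
i=5 'd': node 0→1
i=6 'd': node 1→2  ** P0@[5:6]
i=7 'a': node 2→3 (fail-walked)
i=8 'd': node 3→1 (fail-walked)
i=9 'd': node 1→2  ** P0@[8:9]
i=10 'd': node 2→2 (fail-walked)  ** P0@[9:10]
i=11 'c': node 2→12 (fail-walked)
i=12 'd': node 12→13
i=13 'a': node 13→14  ** P3@[10:13]
i=14 'b': node 14→15 (fail-walked)  ** P4@[12:14]
i=15 'a': node 15→6 (fail-walked)
i=16 'a': node 6→7
i=17 'c': node 7→8
i=18 'd': node 8→9
i=19 'a': node 9→10
i=20 'b': node 10→11  ** P2@[15:20],P4@[18:20]
i=21 'd': node 11→1 (fail-walked)
i=22 'c': node 1→12
i=23 'd': node 12→13
i=24 'a': node 13→14  ** P3@[21:24]
i=25 'b': node 14→15 (fail-walked)  ** P4@[23:25]
i=26 'c': node 15→0 (fail-walked)
i=27 'd': node 0→1
i=28 'a': node 1→3
i=29 'b': node 3→15  ** P4@[27:29]
i=30 'a': node 15→6 (fail-walked)
i=31 'd': node 6→1 (fail-walked)
i=32 'c': node 1→12
i=33 'b': node 12→0 (fail-walked)
i=34 'd': node 0→1
i=35 'b': node 1→0 (fail-walked)
i=36 'c': node 0→0
i=37 'c': node 0→0
i=38 'd': node 0→1
i=39 'a': node 1→3
i=40 'a': node 3→4
i=41 'c': node 4→5  ** P1@[38:41]
i=42 'd': node 5→9 (fail-walked)
i=43 'd': node 9→2 (fail-walked)  ** P0@[42:43]
i=44 'c': node 2→12 (fail-walked)
i=45 'd': node 12→13
i=46 'a': node 13→14  ** P3@[43:46]
i=47 'c': node 14→0 (fail-walked)
i=48 'a': node 0→6
i=49 'd': node 6→1 (fail-walked)
i=50 'd': node 1→2  ** P0@[49:50]
i=51 'd': node 2→2 (fail-walked)  ** P0@[50:51]
i=52 'a': node 2→3 (fail-walked)
i=53 'b': node 3→15  ** P4@[51:53]
i=54 'd': node 15→1 (fail-walked)
i=55 'a': node 1→3
i=56 'a': node 3→4
i=57 'c': node 4→5  ** P1@[54:57]
i=58 'b': node 5→0 (fail-walked)
i=59 'a': node 0→6
i=60 'a': node 6→7
i=61 'd': node 7→1 (fail-walked)
i=62 'd': node 1→2  ** P0@[61:62]

All matches (sorted): [[3,1],[6,0],[9,0],[10,0],[13,3],[14,4],[20,2],[20,4],[24,3],[25,4],[29,4],[41,1],[43,0],[46,3],[50,0],[51,0],[53,4],[57,1],[62,0]]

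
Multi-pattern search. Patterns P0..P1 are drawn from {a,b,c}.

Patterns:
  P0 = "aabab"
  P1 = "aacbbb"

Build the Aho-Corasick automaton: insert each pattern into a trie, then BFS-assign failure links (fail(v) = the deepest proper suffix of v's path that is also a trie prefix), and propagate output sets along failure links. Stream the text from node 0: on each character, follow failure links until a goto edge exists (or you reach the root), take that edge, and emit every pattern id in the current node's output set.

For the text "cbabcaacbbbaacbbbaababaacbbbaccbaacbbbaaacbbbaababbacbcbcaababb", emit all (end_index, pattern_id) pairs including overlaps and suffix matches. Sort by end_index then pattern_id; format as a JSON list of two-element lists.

Construct AC machine:
Trie nodes:
  0='ε' goto a→1
  1='a' goto a→2
  2='aa' goto b→3 c→6
  3='aab' goto a→4
  4='aaba' goto b→5
  5='aabab' goto ·  [P0 ends]
  6='aac' goto b→7
  7='aacb' goto b→8
  8='aacbb' goto b→9
  9='aacbbb' goto ·  [P1 ends]

BFS fail/out derivation:
  fail(1) 'a': from fail(0)=0 chase 'a': 0 ⇒ 0;  out=∅∪out(0)=∅
  fail(2) 'aa': from fail(1)=0 chase 'a': 0 ⇒ 1;  out=∅∪out(1)=∅
  fail(3) 'aab': from fail(2)=1 chase 'b': 1→0 ⇒ 0;  out=∅∪out(0)=∅
  fail(6) 'aac': from fail(2)=1 chase 'c': 1→0 ⇒ 0;  out=∅∪out(0)=∅
  fail(4) 'aaba': from fail(3)=0 chase 'a': 0 ⇒ 1;  out=∅∪out(1)=∅
  fail(7) 'aacb': from fail(6)=0 chase 'b': 0 ⇒ 0;  out=∅∪out(0)=∅
  fail(5) 'aabab': from fail(4)=1 chase 'b': 1→0 ⇒ 0;  out={0}∪out(0)={0}
  fail(8) 'aacbb': from fail(7)=0 chase 'b': 0 ⇒ 0;  out=∅∪out(0)=∅
  fail(9) 'aacbbb': from fail(8)=0 chase 'b': 0 ⇒ 0;  out={1}∪out(0)={1}

Text stream:
[0] read 'c'  n0⇒n0
[1] read 'b'  n0⇒n0
[2] read 'a'  n0⇒n1
[3] read 'b'  n1⇒n0 (via fail)
[4] read 'c'  n0⇒n0
[5] read 'a'  n0⇒n1
[6] read 'a'  n1⇒n2
[7] read 'c'  n2⇒n6
[8] read 'b'  n6⇒n7
[9] read 'b'  n7⇒n8
[10] read 'b'  n8⇒n9  emit P1@[5:10]
[11] read 'a'  n9⇒n1 (via fail)
[12] read 'a'  n1⇒n2
[13] read 'c'  n2⇒n6
[14] read 'b'  n6⇒n7
[15] read 'b'  n7⇒n8
[16] read 'b'  n8⇒n9  emit P1@[11:16]
[17] read 'a'  n9⇒n1 (via fail)
[18] read 'a'  n1⇒n2
[19] read 'b'  n2⇒n3
[20] read 'a'  n3⇒n4
[21] read 'b'  n4⇒n5  emit P0@[17:21]
[22] read 'a'  n5⇒n1 (via fail)
[23] read 'a'  n1⇒n2
[24] read 'c'  n2⇒n6
[25] read 'b'  n6⇒n7
[26] read 'b'  n7⇒n8
[27] read 'b'  n8⇒n9  emit P1@[22:27]
[28] read 'a'  n9⇒n1 (via fail)
[29] read 'c'  n1⇒n0 (via fail)
[30] read 'c'  n0⇒n0
[31] read 'b'  n0⇒n0
[32] read 'a'  n0⇒n1
[33] read 'a'  n1⇒n2
[34] read 'c'  n2⇒n6
[35] read 'b'  n6⇒n7
[36] read 'b'  n7⇒n8
[37] read 'b'  n8⇒n9  emit P1@[32:37]
[38] read 'a'  n9⇒n1 (via fail)
[39] read 'a'  n1⇒n2
[40] read 'a'  n2⇒n2 (via fail)
[41] read 'c'  n2⇒n6
[42] read 'b'  n6⇒n7
[43] read 'b'  n7⇒n8
[44] read 'b'  n8⇒n9  emit P1@[39:44]
[45] read 'a'  n9⇒n1 (via fail)
[46] read 'a'  n1⇒n2
[47] read 'b'  n2⇒n3
[48] read 'a'  n3⇒n4
[49] read 'b'  n4⇒n5  emit P0@[45:49]
[50] read 'b'  n5⇒n0 (via fail)
[51] read 'a'  n0⇒n1
[52] read 'c'  n1⇒n0 (via fail)
[53] read 'b'  n0⇒n0
[54] read 'c'  n0⇒n0
[55] read 'b'  n0⇒n0
[56] read 'c'  n0⇒n0
[57] read 'a'  n0⇒n1
[58] read 'a'  n1⇒n2
[59] read 'b'  n2⇒n3
[60] read 'a'  n3⇒n4
[61] read 'b'  n4⇒n5  emit P0@[57:61]
[62] read 'b'  n5⇒n0 (via fail)

All matches (sorted): [[10,1],[16,1],[21,0],[27,1],[37,1],[44,1],[49,0],[61,0]]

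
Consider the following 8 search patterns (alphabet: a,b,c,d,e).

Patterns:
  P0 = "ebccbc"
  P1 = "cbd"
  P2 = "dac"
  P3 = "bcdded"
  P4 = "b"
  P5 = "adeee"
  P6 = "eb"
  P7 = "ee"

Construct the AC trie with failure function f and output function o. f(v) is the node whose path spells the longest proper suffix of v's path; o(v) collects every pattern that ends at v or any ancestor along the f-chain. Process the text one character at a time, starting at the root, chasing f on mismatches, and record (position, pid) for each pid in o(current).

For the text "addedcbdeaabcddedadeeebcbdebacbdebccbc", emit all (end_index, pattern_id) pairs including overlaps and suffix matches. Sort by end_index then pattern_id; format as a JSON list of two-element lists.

Construct AC machine:
Trie nodes:
  n0 'ε': a→19 b→13 c→7 d→10 e→1
  n1 'e': b→2 e→24
  n2 'eb': c→3  [P6 ends]
  n3 'ebc': c→4
  n4 'ebcc': b→5
  n5 'ebccb': c→6
  n6 'ebccbc': ·  [P0 ends]
  n7 'c': b→8
  n8 'cb': d→9
  n9 'cbd': ·  [P1 ends]
  n10 'd': a→11
  n11 'da': c→12
  n12 'dac': ·  [P2 ends]
  n13 'b': c→14  [P4 ends]
  n14 'bc': d→15
  n15 'bcd': d→16
  n16 'bcdd': e→17
  n17 'bcdde': d→18
  n18 'bcdded': ·  [P3 ends]
  n19 'a': d→20
  n20 'ad': e→21
  n21 'ade': e→22
  n22 'adee': e→23
  n23 'adeee': ·  [P5 ends]
  n24 'ee': ·  [P7 ends]

Failure links (BFS by depth):
  n1('e'): parent n0 fail=0; on 'e' 0 → fail=0;  out ∅∪∅=∅
  n7('c'): parent n0 fail=0; on 'c' 0 → fail=0;  out ∅∪∅=∅
  n10('d'): parent n0 fail=0; on 'd' 0 → fail=0;  out ∅∪∅=∅
  n13('b'): parent n0 fail=0; on 'b' 0 → fail=0;  out {4}∪∅={4}
  n19('a'): parent n0 fail=0; on 'a' 0 → fail=0;  out ∅∪∅=∅
  n2('eb'): parent n1 fail=0; on 'b' 0 → fail=13;  out {6}∪{4}={4,6}
  n8('cb'): parent n7 fail=0; on 'b' 0 → fail=13;  out ∅∪{4}={4}
  n11('da'): parent n10 fail=0; on 'a' 0 → fail=19;  out ∅∪∅=∅
  n14('bc'): parent n13 fail=0; on 'c' 0 → fail=7;  out ∅∪∅=∅
  n20('ad'): parent n19 fail=0; on 'd' 0 → fail=10;  out ∅∪∅=∅
  n24('ee'): parent n1 fail=0; on 'e' 0 → fail=1;  out {7}∪∅={7}
  n3('ebc'): parent n2 fail=13; on 'c' 13 → fail=14;  out ∅∪∅=∅
  n9('cbd'): parent n8 fail=13; on 'd' 13→0 → fail=10;  out {1}∪∅={1}
  n12('dac'): parent n11 fail=19; on 'c' 19→0 → fail=7;  out {2}∪∅={2}
  n15('bcd'): parent n14 fail=7; on 'd' 7→0 → fail=10;  out ∅∪∅=∅
  n21('ade'): parent n20 fail=10; on 'e' 10→0 → fail=1;  out ∅∪∅=∅
  n4('ebcc'): parent n3 fail=14; on 'c' 14→7→0 → fail=7;  out ∅∪∅=∅
  n16('bcdd'): parent n15 fail=10; on 'd' 10→0 → fail=10;  out ∅∪∅=∅
  n22('adee'): parent n21 fail=1; on 'e' 1 → fail=24;  out ∅∪{7}={7}
  n5('ebccb'): parent n4 fail=7; on 'b' 7 → fail=8;  out ∅∪{4}={4}
  n17('bcdde'): parent n16 fail=10; on 'e' 10→0 → fail=1;  out ∅∪∅=∅
  n23('adeee'): parent n22 fail=24; on 'e' 24→1 → fail=24;  out {5}∪{7}={5,7}
  n6('ebccbc'): parent n5 fail=8; on 'c' 8→13 → fail=14;  out {0}∪∅={0}
  n18('bcdded'): parent n17 fail=1; on 'd' 1→0 → fail=10;  out {3}∪∅={3}

Run:
pos 0 'a': at 19
pos 1 'd': at 20
pos 2 'd': at 10 (via fail)
pos 3 'e': at 1 (via fail)
pos 4 'd': at 10 (via fail)
pos 5 'c': at 7 (via fail)
pos 6 'b': at 8  ** P4@[6:6]
pos 7 'd': at 9  ** P1@[5:7]
pos 8 'e': at 1 (via fail)
pos 9 'a': at 19 (via fail)
pos 10 'a': at 19 (via fail)
pos 11 'b': at 13 (via fail)  ** P4@[11:11]
pos 12 'c': at 14
pos 13 'd': at 15
pos 14 'd': at 16
pos 15 'e': at 17
pos 16 'd': at 18  ** P3@[11:16]
pos 17 'a': at 11 (via fail)
pos 18 'd': at 20 (via fail)
pos 19 'e': at 21
pos 20 'e': at 22  ** P7@[19:20]
pos 21 'e': at 23  ** P5@[17:21],P7@[20:21]
pos 22 'b': at 2 (via fail)  ** P4@[22:22],P6@[21:22]
pos 23 'c': at 3
pos 24 'b': at 8 (via fail)  ** P4@[24:24]
pos 25 'd': at 9  ** P1@[23:25]
pos 26 'e': at 1 (via fail)
pos 27 'b': at 2  ** P4@[27:27],P6@[26:27]
pos 28 'a': at 19 (via fail)
pos 29 'c': at 7 (via fail)
pos 30 'b': at 8  ** P4@[30:30]
pos 31 'd': at 9  ** P1@[29:31]
pos 32 'e': at 1 (via fail)
pos 33 'b': at 2  ** P4@[33:33],P6@[32:33]
pos 34 'c': at 3
pos 35 'c': at 4
pos 36 'b': at 5  ** P4@[36:36]
pos 37 'c': at 6  ** P0@[32:37]

Result: [[6,4],[7,1],[11,4],[16,3],[20,7],[21,5],[21,7],[22,4],[22,6],[24,4],[25,1],[27,4],[27,6],[30,4],[31,1],[33,4],[33,6],[36,4],[37,0]]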